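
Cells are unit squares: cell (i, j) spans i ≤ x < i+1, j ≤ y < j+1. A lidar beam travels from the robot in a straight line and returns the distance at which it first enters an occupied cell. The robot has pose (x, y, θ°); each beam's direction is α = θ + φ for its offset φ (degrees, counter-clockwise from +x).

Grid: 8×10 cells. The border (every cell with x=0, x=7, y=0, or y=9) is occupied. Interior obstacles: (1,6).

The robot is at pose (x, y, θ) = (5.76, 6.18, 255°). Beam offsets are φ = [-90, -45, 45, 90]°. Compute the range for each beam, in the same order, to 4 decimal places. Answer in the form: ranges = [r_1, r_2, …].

beam 1: φ=-90°, α=165°
  dir = (cos 165°, sin 165°) = (-0.9659, 0.2588); from cell (5,6)
  next x-line at t=0.7868, next y-line at t=3.1682; Δt_x=1.0353, Δt_y=3.8637
    x: enter (4,6) at t=0.7868
    x: enter (3,6) at t=1.8221
    x: enter (2,6) at t=2.8574
    y: enter (2,7) at t=3.1682
    x: enter (1,7) at t=3.8926
    x: enter (0,7) at t=4.9279 ← occupied
  → r_1 = 4.9279
beam 2: φ=-45°, α=210°
  dir = (cos 210°, sin 210°) = (-0.8660, -0.5000); from cell (5,6)
  next x-line at t=0.8776, next y-line at t=0.3600; Δt_x=1.1547, Δt_y=2.0000
    y: enter (5,5) at t=0.3600
    x: enter (4,5) at t=0.8776
    x: enter (3,5) at t=2.0323
    y: enter (3,4) at t=2.3600
    x: enter (2,4) at t=3.1870
    x: enter (1,4) at t=4.3417
    y: enter (1,3) at t=4.3600
    x: enter (0,3) at t=5.4964 ← occupied
  → r_2 = 5.4964
beam 3: φ=45°, α=300°
  dir = (cos 300°, sin 300°) = (0.5000, -0.8660); from cell (5,6)
  next x-line at t=0.4800, next y-line at t=0.2078; Δt_x=2.0000, Δt_y=1.1547
    y: enter (5,5) at t=0.2078
    x: enter (6,5) at t=0.4800
    y: enter (6,4) at t=1.3625
    x: enter (7,4) at t=2.4800 ← occupied
  → r_3 = 2.4800
beam 4: φ=90°, α=345°
  dir = (cos 345°, sin 345°) = (0.9659, -0.2588); from cell (5,6)
  next x-line at t=0.2485, next y-line at t=0.6955; Δt_x=1.0353, Δt_y=3.8637
    x: enter (6,6) at t=0.2485
    y: enter (6,5) at t=0.6955
    x: enter (7,5) at t=1.2837 ← occupied
  → r_4 = 1.2837

ranges = [4.9279, 5.4964, 2.4800, 1.2837]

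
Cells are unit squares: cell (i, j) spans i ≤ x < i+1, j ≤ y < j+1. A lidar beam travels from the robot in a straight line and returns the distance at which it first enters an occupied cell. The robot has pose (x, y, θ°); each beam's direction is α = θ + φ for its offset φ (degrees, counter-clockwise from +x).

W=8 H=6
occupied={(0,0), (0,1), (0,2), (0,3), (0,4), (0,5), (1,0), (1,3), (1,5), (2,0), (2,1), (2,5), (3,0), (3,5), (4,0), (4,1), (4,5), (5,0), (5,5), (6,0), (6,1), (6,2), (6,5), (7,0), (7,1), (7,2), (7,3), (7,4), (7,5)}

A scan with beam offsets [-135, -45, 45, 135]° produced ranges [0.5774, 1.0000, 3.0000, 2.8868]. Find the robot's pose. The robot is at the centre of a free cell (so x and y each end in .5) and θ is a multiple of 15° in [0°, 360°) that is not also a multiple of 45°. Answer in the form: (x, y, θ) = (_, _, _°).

(x, y, θ) = (4.5, 4.5, 195°)

The pose lattice has 19·16 = 304 candidates. Test each by forward raycasting.
  (3.5, 2.5, 345°): beam 1 = 1.0000 ≠ 0.5774 ✗
  (1.5, 4.5, 330°): beam 1 = 0.5176 ≠ 0.5774 ✗
  (3.5, 3.5, 240°): beam 1 = 1.5529 ≠ 0.5774 ✗
  (3.5, 2.5, 30°): beam 1 = 1.5529 ≠ 0.5774 ✗
  …
  (4.5, 4.5, 195°): r_1=0.5774, r_2=1.0000, r_3=3.0000, r_4=2.8868 — all match ✓
No second candidate reproduces the full scan.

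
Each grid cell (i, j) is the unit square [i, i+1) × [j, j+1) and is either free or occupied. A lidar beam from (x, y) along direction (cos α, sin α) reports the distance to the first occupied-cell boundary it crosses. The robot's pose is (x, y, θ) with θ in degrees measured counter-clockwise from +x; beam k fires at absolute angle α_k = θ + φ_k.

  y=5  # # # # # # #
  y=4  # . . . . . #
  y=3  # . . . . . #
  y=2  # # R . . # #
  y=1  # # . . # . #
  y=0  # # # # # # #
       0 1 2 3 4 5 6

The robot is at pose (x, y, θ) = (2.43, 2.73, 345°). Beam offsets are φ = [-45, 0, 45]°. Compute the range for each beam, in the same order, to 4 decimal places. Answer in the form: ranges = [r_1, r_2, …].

beam 1: φ=-45°, α=300°
  dir = (cos 300°, sin 300°) = (0.5000, -0.8660); from cell (2,2)
  next x-line at t=1.1400, next y-line at t=0.8429; Δt_x=2.0000, Δt_y=1.1547
    y: enter (2,1) at t=0.8429
    x: enter (3,1) at t=1.1400
    y: enter (3,0) at t=1.9976 ← occupied
  → r_1 = 1.9976
beam 2: φ=0°, α=345°
  dir = (cos 345°, sin 345°) = (0.9659, -0.2588); from cell (2,2)
  next x-line at t=0.5901, next y-line at t=2.8205; Δt_x=1.0353, Δt_y=3.8637
    x: enter (3,2) at t=0.5901
    x: enter (4,2) at t=1.6254
    x: enter (5,2) at t=2.6607 ← occupied
  → r_2 = 2.6607
beam 3: φ=45°, α=30°
  dir = (cos 30°, sin 30°) = (0.8660, 0.5000); from cell (2,2)
  next x-line at t=0.6582, next y-line at t=0.5400; Δt_x=1.1547, Δt_y=2.0000
    y: enter (2,3) at t=0.5400
    x: enter (3,3) at t=0.6582
    x: enter (4,3) at t=1.8129
    y: enter (4,4) at t=2.5400
    x: enter (5,4) at t=2.9676
    x: enter (6,4) at t=4.1223 ← occupied
  → r_3 = 4.1223

ranges = [1.9976, 2.6607, 4.1223]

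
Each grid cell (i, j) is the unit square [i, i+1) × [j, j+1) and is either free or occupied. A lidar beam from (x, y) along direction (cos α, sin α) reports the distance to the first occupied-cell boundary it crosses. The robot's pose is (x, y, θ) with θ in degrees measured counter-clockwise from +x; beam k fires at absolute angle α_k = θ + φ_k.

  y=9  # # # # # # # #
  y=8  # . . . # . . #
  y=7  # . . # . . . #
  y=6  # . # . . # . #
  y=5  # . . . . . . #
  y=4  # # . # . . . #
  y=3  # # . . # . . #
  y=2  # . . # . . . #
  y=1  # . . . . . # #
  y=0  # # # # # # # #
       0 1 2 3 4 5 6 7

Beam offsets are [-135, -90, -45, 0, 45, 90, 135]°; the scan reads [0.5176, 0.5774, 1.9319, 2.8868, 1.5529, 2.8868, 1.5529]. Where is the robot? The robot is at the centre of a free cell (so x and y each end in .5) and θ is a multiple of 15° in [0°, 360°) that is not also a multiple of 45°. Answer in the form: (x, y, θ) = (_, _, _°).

(x, y, θ) = (6.5, 3.5, 120°)

Enumerate (i+0.5, j+0.5, θ) over the 38 free cells and 16 admissible headings. For each, cast all 7 beams and compare to the given ranges.
  (4.5, 4.5, 60°): beam 2 = 2.8868 ≠ 0.5774 ✗
  (1.5, 8.5, 75°): beam 1 = 1.7321 ≠ 0.5176 ✗
  (6.5, 3.5, 15°): beam 1 = 2.8868 ≠ 0.5176 ✗
  (2.5, 4.5, 150°): beam 2 = 2.8868 ≠ 0.5774 ✗
  (3.5, 6.5, 60°): beam 1 = 1.5529 ≠ 0.5176 ✗
  …
  (6.5, 3.5, 120°): r_1=0.5176, r_2=0.5774, r_3=1.9319, r_4=2.8868, r_5=1.5529, r_6=2.8868, r_7=1.5529 — all match ✓
No second candidate reproduces the full scan.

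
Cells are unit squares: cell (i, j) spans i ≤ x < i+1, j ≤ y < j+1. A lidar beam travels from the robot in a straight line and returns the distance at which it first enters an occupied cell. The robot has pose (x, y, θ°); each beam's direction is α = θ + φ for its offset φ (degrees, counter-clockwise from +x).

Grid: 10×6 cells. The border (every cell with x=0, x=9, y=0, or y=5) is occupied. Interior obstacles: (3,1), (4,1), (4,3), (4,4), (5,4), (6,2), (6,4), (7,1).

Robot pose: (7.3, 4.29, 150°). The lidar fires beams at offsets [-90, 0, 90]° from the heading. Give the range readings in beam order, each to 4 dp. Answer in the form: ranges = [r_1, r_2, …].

beam 1: φ=-90°, α=60°
  d=(0.5000,0.8660)  start (7,4)  tX=1.4000 tY=0.8198  stride 1/|dx|=2.0000 1/|dy|=1.1547
    cross y-line → (7,5), t=0.8198 (wall)
  → r_1 = 0.8198
beam 2: φ=0°, α=150°
  d=(-0.8660,0.5000)  start (7,4)  tX=0.3464 tY=1.4200  stride 1/|dx|=1.1547 1/|dy|=2.0000
    cross x-line → (6,4), t=0.3464 (wall)
  → r_2 = 0.3464
beam 3: φ=90°, α=240°
  d=(-0.5000,-0.8660)  start (7,4)  tX=0.6000 tY=0.3349  stride 1/|dx|=2.0000 1/|dy|=1.1547
    cross y-line → (7,3), t=0.3349
    cross x-line → (6,3), t=0.6000
    cross y-line → (6,2), t=1.4896 (wall)
  → r_3 = 1.4896

ranges = [0.8198, 0.3464, 1.4896]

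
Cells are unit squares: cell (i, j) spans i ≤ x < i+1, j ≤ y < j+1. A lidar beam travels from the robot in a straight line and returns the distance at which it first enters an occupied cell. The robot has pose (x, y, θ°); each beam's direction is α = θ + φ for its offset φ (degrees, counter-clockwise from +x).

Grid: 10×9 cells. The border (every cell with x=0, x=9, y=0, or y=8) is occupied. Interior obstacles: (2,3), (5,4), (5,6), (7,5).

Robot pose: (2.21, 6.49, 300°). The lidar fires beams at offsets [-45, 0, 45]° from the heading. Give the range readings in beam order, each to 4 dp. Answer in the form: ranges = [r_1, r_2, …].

ranges = [4.6751, 6.3393, 4.9590]

beam 1: φ=-45°, α=255°
  direction (-0.2588, -0.9659); cell (2,6); t to first gridline: x 0.8114, y 0.5073 (then +3.8637 / +1.0353)
    (2,5) via y @ 0.5073
    (1,5) via x @ 0.8114
    (1,4) via y @ 1.5426
    (1,3) via y @ 2.5778
    (1,2) via y @ 3.6131
    (1,1) via y @ 4.6484
    (0,1) via x @ 4.6751  # hit
  → r_1 = 4.6751
beam 2: φ=0°, α=300°
  direction (0.5000, -0.8660); cell (2,6); t to first gridline: x 1.5800, y 0.5658 (then +2.0000 / +1.1547)
    (2,5) via y @ 0.5658
    (3,5) via x @ 1.5800
    (3,4) via y @ 1.7205
    (3,3) via y @ 2.8752
    (4,3) via x @ 3.5800
    (4,2) via y @ 4.0299
    (4,1) via y @ 5.1846
    (5,1) via x @ 5.5800
    (5,0) via y @ 6.3393  # hit
  → r_2 = 6.3393
beam 3: φ=45°, α=345°
  direction (0.9659, -0.2588); cell (2,6); t to first gridline: x 0.8179, y 1.8932 (then +1.0353 / +3.8637)
    (3,6) via x @ 0.8179
    (4,6) via x @ 1.8531
    (4,5) via y @ 1.8932
    (5,5) via x @ 2.8884
    (6,5) via x @ 3.9237
    (7,5) via x @ 4.9590  # hit
  → r_3 = 4.9590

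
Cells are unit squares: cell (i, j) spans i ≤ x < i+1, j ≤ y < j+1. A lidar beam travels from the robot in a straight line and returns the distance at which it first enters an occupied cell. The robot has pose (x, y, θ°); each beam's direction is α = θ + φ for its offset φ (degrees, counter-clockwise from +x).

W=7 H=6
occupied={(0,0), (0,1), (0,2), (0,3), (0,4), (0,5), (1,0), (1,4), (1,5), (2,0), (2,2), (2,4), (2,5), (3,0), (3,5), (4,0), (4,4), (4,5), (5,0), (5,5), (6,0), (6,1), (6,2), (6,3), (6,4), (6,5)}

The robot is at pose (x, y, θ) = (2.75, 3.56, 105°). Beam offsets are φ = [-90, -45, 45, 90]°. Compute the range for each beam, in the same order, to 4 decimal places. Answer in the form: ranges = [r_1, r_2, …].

ranges = [1.7000, 1.6628, 0.8800, 1.8117]

beam 1: φ=-90°, α=15°
  d=(0.9659,0.2588)  start (2,3)  tX=0.2588 tY=1.7000  stride 1/|dx|=1.0353 1/|dy|=3.8637
    cross x-line → (3,3), t=0.2588
    cross x-line → (4,3), t=1.2941
    cross y-line → (4,4), t=1.7000 (wall)
  → r_1 = 1.7000
beam 2: φ=-45°, α=60°
  d=(0.5000,0.8660)  start (2,3)  tX=0.5000 tY=0.5081  stride 1/|dx|=2.0000 1/|dy|=1.1547
    cross x-line → (3,3), t=0.5000
    cross y-line → (3,4), t=0.5081
    cross y-line → (3,5), t=1.6628 (wall)
  → r_2 = 1.6628
beam 3: φ=45°, α=150°
  d=(-0.8660,0.5000)  start (2,3)  tX=0.8660 tY=0.8800  stride 1/|dx|=1.1547 1/|dy|=2.0000
    cross x-line → (1,3), t=0.8660
    cross y-line → (1,4), t=0.8800 (wall)
  → r_3 = 0.8800
beam 4: φ=90°, α=195°
  d=(-0.9659,-0.2588)  start (2,3)  tX=0.7765 tY=2.1637  stride 1/|dx|=1.0353 1/|dy|=3.8637
    cross x-line → (1,3), t=0.7765
    cross x-line → (0,3), t=1.8117 (wall)
  → r_4 = 1.8117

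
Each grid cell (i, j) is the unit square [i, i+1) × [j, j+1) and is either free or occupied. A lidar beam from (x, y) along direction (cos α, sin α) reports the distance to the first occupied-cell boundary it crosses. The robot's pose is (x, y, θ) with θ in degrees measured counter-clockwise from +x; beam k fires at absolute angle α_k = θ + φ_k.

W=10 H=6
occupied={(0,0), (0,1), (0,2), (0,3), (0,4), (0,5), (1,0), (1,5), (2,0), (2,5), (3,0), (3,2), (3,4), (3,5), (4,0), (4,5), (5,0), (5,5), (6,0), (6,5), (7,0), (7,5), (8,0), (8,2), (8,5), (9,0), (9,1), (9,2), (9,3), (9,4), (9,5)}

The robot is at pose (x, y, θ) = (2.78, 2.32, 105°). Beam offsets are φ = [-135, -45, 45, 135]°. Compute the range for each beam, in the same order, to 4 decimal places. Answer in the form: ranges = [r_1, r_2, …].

beam 1: φ=-135°, α=330°
  dir = (cos 330°, sin 330°) = (0.8660, -0.5000); from cell (2,2)
  next x-line at t=0.2540, next y-line at t=0.6400; Δt_x=1.1547, Δt_y=2.0000
    x: enter (3,2) at t=0.2540 ← occupied
  → r_1 = 0.2540
beam 2: φ=-45°, α=60°
  dir = (cos 60°, sin 60°) = (0.5000, 0.8660); from cell (2,2)
  next x-line at t=0.4400, next y-line at t=0.7852; Δt_x=2.0000, Δt_y=1.1547
    x: enter (3,2) at t=0.4400 ← occupied
  → r_2 = 0.4400
beam 3: φ=45°, α=150°
  dir = (cos 150°, sin 150°) = (-0.8660, 0.5000); from cell (2,2)
  next x-line at t=0.9007, next y-line at t=1.3600; Δt_x=1.1547, Δt_y=2.0000
    x: enter (1,2) at t=0.9007
    y: enter (1,3) at t=1.3600
    x: enter (0,3) at t=2.0554 ← occupied
  → r_3 = 2.0554
beam 4: φ=135°, α=240°
  dir = (cos 240°, sin 240°) = (-0.5000, -0.8660); from cell (2,2)
  next x-line at t=1.5600, next y-line at t=0.3695; Δt_x=2.0000, Δt_y=1.1547
    y: enter (2,1) at t=0.3695
    y: enter (2,0) at t=1.5242 ← occupied
  → r_4 = 1.5242

ranges = [0.2540, 0.4400, 2.0554, 1.5242]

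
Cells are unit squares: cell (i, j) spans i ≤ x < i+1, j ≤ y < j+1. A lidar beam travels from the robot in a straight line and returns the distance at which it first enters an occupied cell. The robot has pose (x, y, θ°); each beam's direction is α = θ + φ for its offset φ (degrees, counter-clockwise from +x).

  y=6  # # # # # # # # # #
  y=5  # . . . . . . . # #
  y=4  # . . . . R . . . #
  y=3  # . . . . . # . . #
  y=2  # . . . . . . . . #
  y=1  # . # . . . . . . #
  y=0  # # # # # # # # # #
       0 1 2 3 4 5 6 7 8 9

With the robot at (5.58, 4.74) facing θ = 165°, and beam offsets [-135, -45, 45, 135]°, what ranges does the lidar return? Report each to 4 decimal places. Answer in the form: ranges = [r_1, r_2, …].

ranges = [2.5200, 1.4549, 5.2885, 0.8545]

beam 1: φ=-135°, α=30°
  direction (0.8660, 0.5000); cell (5,4); t to first gridline: x 0.4850, y 0.5200 (then +1.1547 / +2.0000)
    (6,4) via x @ 0.4850
    (6,5) via y @ 0.5200
    (7,5) via x @ 1.6397
    (7,6) via y @ 2.5200  # hit
  → r_1 = 2.5200
beam 2: φ=-45°, α=120°
  direction (-0.5000, 0.8660); cell (5,4); t to first gridline: x 1.1600, y 0.3002 (then +2.0000 / +1.1547)
    (5,5) via y @ 0.3002
    (4,5) via x @ 1.1600
    (4,6) via y @ 1.4549  # hit
  → r_2 = 1.4549
beam 3: φ=45°, α=210°
  direction (-0.8660, -0.5000); cell (5,4); t to first gridline: x 0.6697, y 1.4800 (then +1.1547 / +2.0000)
    (4,4) via x @ 0.6697
    (4,3) via y @ 1.4800
    (3,3) via x @ 1.8244
    (2,3) via x @ 2.9791
    (2,2) via y @ 3.4800
    (1,2) via x @ 4.1338
    (0,2) via x @ 5.2885  # hit
  → r_3 = 5.2885
beam 4: φ=135°, α=300°
  direction (0.5000, -0.8660); cell (5,4); t to first gridline: x 0.8400, y 0.8545 (then +2.0000 / +1.1547)
    (6,4) via x @ 0.8400
    (6,3) via y @ 0.8545  # hit
  → r_4 = 0.8545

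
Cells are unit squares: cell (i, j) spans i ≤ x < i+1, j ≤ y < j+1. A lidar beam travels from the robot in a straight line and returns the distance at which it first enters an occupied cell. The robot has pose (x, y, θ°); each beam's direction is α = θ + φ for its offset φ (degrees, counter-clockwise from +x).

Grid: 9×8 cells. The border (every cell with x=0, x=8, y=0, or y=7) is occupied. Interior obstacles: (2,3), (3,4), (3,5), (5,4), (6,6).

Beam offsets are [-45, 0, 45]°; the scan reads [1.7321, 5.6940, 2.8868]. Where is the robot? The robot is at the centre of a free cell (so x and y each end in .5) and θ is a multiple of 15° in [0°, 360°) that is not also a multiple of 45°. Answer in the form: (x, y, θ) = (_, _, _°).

Enumerate (i+0.5, j+0.5, θ) over the 37 free cells and 16 admissible headings. For each, cast all 3 beams and compare to the given ranges.
  (5.5, 3.5, 255°): beam 1 = 5.0000 ≠ 1.7321 ✗
  (3.5, 1.5, 75°): beam 1 = 5.1962 ≠ 1.7321 ✗
  (5.5, 5.5, 150°): beam 1 = 1.5529 ≠ 1.7321 ✗
  (6.5, 1.5, 330°): beam 1 = 0.5176 ≠ 1.7321 ✗
  …
  (6.5, 1.5, 75°): r_1=1.7321, r_2=5.6940, r_3=2.8868 — all match ✓
No second candidate reproduces the full scan.

(x, y, θ) = (6.5, 1.5, 75°)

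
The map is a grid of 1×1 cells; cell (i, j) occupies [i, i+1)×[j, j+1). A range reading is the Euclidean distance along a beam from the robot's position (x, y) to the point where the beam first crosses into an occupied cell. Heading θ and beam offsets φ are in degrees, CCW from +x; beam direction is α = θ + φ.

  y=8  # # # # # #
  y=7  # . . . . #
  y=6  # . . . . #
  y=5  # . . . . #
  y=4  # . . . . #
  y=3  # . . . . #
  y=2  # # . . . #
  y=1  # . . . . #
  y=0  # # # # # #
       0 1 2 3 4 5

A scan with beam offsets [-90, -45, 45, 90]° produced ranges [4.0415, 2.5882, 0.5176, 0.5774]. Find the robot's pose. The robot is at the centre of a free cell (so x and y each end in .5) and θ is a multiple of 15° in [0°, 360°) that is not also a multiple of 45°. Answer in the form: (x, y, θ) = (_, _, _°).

Candidates: 27 free-cell centres × 16 headings = 432 poses. Raycast each; keep the one whose scan matches to 4 dp.
  (2.5, 2.5, 240°): beam 1 = 0.5774 ≠ 4.0415 ✗
  (3.5, 1.5, 330°): beam 1 = 0.5774 ≠ 4.0415 ✗
  (4.5, 2.5, 75°): beam 1 = 0.5176 ≠ 4.0415 ✗
  …
  (1.5, 5.5, 120°): r_1=4.0415, r_2=2.5882, r_3=0.5176, r_4=0.5774 — all match ✓
Only this pose fits every beam.

(x, y, θ) = (1.5, 5.5, 120°)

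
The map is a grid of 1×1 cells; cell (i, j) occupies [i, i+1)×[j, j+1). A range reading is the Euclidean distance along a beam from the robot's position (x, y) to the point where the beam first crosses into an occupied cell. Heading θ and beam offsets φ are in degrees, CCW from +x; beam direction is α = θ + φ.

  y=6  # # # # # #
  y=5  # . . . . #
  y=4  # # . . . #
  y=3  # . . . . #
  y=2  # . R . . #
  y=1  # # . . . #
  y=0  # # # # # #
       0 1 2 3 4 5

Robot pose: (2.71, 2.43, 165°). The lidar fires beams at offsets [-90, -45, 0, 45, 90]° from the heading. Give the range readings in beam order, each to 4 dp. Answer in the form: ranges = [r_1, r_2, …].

ranges = [3.6959, 1.8129, 1.7703, 0.8600, 1.4804]

beam 1: φ=-90°, α=75°
  dir = (cos 75°, sin 75°) = (0.2588, 0.9659); from cell (2,2)
  next x-line at t=1.1205, next y-line at t=0.5901; Δt_x=3.8637, Δt_y=1.0353
    y: enter (2,3) at t=0.5901
    x: enter (3,3) at t=1.1205
    y: enter (3,4) at t=1.6254
    y: enter (3,5) at t=2.6607
    y: enter (3,6) at t=3.6959 ← occupied
  → r_1 = 3.6959
beam 2: φ=-45°, α=120°
  dir = (cos 120°, sin 120°) = (-0.5000, 0.8660); from cell (2,2)
  next x-line at t=1.4200, next y-line at t=0.6582; Δt_x=2.0000, Δt_y=1.1547
    y: enter (2,3) at t=0.6582
    x: enter (1,3) at t=1.4200
    y: enter (1,4) at t=1.8129 ← occupied
  → r_2 = 1.8129
beam 3: φ=0°, α=165°
  dir = (cos 165°, sin 165°) = (-0.9659, 0.2588); from cell (2,2)
  next x-line at t=0.7350, next y-line at t=2.2023; Δt_x=1.0353, Δt_y=3.8637
    x: enter (1,2) at t=0.7350
    x: enter (0,2) at t=1.7703 ← occupied
  → r_3 = 1.7703
beam 4: φ=45°, α=210°
  dir = (cos 210°, sin 210°) = (-0.8660, -0.5000); from cell (2,2)
  next x-line at t=0.8198, next y-line at t=0.8600; Δt_x=1.1547, Δt_y=2.0000
    x: enter (1,2) at t=0.8198
    y: enter (1,1) at t=0.8600 ← occupied
  → r_4 = 0.8600
beam 5: φ=90°, α=255°
  dir = (cos 255°, sin 255°) = (-0.2588, -0.9659); from cell (2,2)
  next x-line at t=2.7432, next y-line at t=0.4452; Δt_x=3.8637, Δt_y=1.0353
    y: enter (2,1) at t=0.4452
    y: enter (2,0) at t=1.4804 ← occupied
  → r_5 = 1.4804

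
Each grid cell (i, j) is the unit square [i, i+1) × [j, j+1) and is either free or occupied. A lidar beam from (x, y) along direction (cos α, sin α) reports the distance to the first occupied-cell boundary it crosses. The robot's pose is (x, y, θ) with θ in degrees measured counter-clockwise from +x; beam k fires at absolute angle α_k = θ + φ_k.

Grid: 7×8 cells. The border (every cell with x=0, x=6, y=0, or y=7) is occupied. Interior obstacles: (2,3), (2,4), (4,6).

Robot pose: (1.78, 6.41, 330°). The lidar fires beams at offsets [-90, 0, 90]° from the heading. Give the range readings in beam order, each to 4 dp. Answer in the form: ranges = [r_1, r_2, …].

ranges = [1.5600, 4.8728, 0.6813]

beam 1: φ=-90°, α=240°
  direction (-0.5000, -0.8660); cell (1,6); t to first gridline: x 1.5600, y 0.4734 (then +2.0000 / +1.1547)
    (1,5) via y @ 0.4734
    (0,5) via x @ 1.5600  # hit
  → r_1 = 1.5600
beam 2: φ=0°, α=330°
  direction (0.8660, -0.5000); cell (1,6); t to first gridline: x 0.2540, y 0.8200 (then +1.1547 / +2.0000)
    (2,6) via x @ 0.2540
    (2,5) via y @ 0.8200
    (3,5) via x @ 1.4087
    (4,5) via x @ 2.5634
    (4,4) via y @ 2.8200
    (5,4) via x @ 3.7181
    (5,3) via y @ 4.8200
    (6,3) via x @ 4.8728  # hit
  → r_2 = 4.8728
beam 3: φ=90°, α=60°
  direction (0.5000, 0.8660); cell (1,6); t to first gridline: x 0.4400, y 0.6813 (then +2.0000 / +1.1547)
    (2,6) via x @ 0.4400
    (2,7) via y @ 0.6813  # hit
  → r_3 = 0.6813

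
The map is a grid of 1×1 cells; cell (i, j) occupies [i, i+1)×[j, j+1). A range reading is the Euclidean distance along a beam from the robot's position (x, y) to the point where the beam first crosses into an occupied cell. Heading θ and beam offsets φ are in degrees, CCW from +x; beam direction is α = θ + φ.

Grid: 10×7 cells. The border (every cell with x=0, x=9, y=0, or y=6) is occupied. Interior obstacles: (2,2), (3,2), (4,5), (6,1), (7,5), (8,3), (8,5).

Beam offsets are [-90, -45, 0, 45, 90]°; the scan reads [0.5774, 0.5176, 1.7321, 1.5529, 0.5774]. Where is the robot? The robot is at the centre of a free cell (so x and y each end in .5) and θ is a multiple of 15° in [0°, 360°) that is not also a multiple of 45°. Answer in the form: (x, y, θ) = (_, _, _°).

(x, y, θ) = (2.5, 1.5, 150°)

Enumerate (i+0.5, j+0.5, θ) over the 33 free cells and 16 admissible headings. For each, cast all 5 beams and compare to the given ranges.
  (7.5, 2.5, 240°): beam 1 = 7.0000 ≠ 0.5774 ✗
  (8.5, 1.5, 255°): beam 1 = 1.5529 ≠ 0.5774 ✗
  (3.5, 1.5, 345°): beam 1 = 0.5176 ≠ 0.5774 ✗
  …
  (2.5, 1.5, 150°): r_1=0.5774, r_2=0.5176, r_3=1.7321, r_4=1.5529, r_5=0.5774 — all match ✓
Only this pose fits every beam.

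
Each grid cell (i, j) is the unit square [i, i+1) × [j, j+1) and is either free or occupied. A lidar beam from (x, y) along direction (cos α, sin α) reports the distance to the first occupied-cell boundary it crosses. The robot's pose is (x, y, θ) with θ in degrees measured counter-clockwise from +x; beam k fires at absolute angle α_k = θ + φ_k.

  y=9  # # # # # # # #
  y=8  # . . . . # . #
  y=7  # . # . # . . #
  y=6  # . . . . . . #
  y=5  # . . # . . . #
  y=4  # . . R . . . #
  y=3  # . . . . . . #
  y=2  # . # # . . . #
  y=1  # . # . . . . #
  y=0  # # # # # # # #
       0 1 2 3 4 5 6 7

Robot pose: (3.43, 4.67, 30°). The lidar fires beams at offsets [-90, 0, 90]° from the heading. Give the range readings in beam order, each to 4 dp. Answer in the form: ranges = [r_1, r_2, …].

ranges = [4.2378, 4.1223, 0.3811]

beam 1: φ=-90°, α=300°
  d=(0.5000,-0.8660)  start (3,4)  tX=1.1400 tY=0.7736  stride 1/|dx|=2.0000 1/|dy|=1.1547
    cross y-line → (3,3), t=0.7736
    cross x-line → (4,3), t=1.1400
    cross y-line → (4,2), t=1.9283
    cross y-line → (4,1), t=3.0831
    cross x-line → (5,1), t=3.1400
    cross y-line → (5,0), t=4.2378 (wall)
  → r_1 = 4.2378
beam 2: φ=0°, α=30°
  d=(0.8660,0.5000)  start (3,4)  tX=0.6582 tY=0.6600  stride 1/|dx|=1.1547 1/|dy|=2.0000
    cross x-line → (4,4), t=0.6582
    cross y-line → (4,5), t=0.6600
    cross x-line → (5,5), t=1.8129
    cross y-line → (5,6), t=2.6600
    cross x-line → (6,6), t=2.9676
    cross x-line → (7,6), t=4.1223 (wall)
  → r_2 = 4.1223
beam 3: φ=90°, α=120°
  d=(-0.5000,0.8660)  start (3,4)  tX=0.8600 tY=0.3811  stride 1/|dx|=2.0000 1/|dy|=1.1547
    cross y-line → (3,5), t=0.3811 (wall)
  → r_3 = 0.3811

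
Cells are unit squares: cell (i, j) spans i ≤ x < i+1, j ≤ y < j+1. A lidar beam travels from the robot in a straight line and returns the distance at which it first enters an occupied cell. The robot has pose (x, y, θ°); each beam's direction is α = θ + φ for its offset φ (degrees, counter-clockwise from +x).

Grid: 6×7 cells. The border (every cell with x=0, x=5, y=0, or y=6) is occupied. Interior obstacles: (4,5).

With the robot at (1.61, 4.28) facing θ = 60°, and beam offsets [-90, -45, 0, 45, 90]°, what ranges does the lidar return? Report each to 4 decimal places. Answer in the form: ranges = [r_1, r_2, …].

ranges = [3.9144, 2.7819, 1.9861, 1.7807, 0.7044]

beam 1: φ=-90°, α=330°
  dir = (cos 330°, sin 330°) = (0.8660, -0.5000); from cell (1,4)
  next x-line at t=0.4503, next y-line at t=0.5600; Δt_x=1.1547, Δt_y=2.0000
    x: enter (2,4) at t=0.4503
    y: enter (2,3) at t=0.5600
    x: enter (3,3) at t=1.6050
    y: enter (3,2) at t=2.5600
    x: enter (4,2) at t=2.7597
    x: enter (5,2) at t=3.9144 ← occupied
  → r_1 = 3.9144
beam 2: φ=-45°, α=15°
  dir = (cos 15°, sin 15°) = (0.9659, 0.2588); from cell (1,4)
  next x-line at t=0.4038, next y-line at t=2.7819; Δt_x=1.0353, Δt_y=3.8637
    x: enter (2,4) at t=0.4038
    x: enter (3,4) at t=1.4390
    x: enter (4,4) at t=2.4743
    y: enter (4,5) at t=2.7819 ← occupied
  → r_2 = 2.7819
beam 3: φ=0°, α=60°
  dir = (cos 60°, sin 60°) = (0.5000, 0.8660); from cell (1,4)
  next x-line at t=0.7800, next y-line at t=0.8314; Δt_x=2.0000, Δt_y=1.1547
    x: enter (2,4) at t=0.7800
    y: enter (2,5) at t=0.8314
    y: enter (2,6) at t=1.9861 ← occupied
  → r_3 = 1.9861
beam 4: φ=45°, α=105°
  dir = (cos 105°, sin 105°) = (-0.2588, 0.9659); from cell (1,4)
  next x-line at t=2.3569, next y-line at t=0.7454; Δt_x=3.8637, Δt_y=1.0353
    y: enter (1,5) at t=0.7454
    y: enter (1,6) at t=1.7807 ← occupied
  → r_4 = 1.7807
beam 5: φ=90°, α=150°
  dir = (cos 150°, sin 150°) = (-0.8660, 0.5000); from cell (1,4)
  next x-line at t=0.7044, next y-line at t=1.4400; Δt_x=1.1547, Δt_y=2.0000
    x: enter (0,4) at t=0.7044 ← occupied
  → r_5 = 0.7044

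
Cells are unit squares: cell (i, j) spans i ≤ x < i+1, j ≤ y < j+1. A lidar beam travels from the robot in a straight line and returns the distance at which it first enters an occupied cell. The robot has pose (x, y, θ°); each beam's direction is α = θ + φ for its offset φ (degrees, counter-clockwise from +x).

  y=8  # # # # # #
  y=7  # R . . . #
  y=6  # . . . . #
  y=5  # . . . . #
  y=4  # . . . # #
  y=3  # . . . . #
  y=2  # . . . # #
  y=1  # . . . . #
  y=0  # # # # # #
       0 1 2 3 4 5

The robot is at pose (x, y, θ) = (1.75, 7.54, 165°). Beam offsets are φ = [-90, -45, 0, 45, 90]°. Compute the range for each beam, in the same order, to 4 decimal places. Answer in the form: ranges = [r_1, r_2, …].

beam 1: φ=-90°, α=75°
  dir = (cos 75°, sin 75°) = (0.2588, 0.9659); from cell (1,7)
  next x-line at t=0.9659, next y-line at t=0.4762; Δt_x=3.8637, Δt_y=1.0353
    y: enter (1,8) at t=0.4762 ← occupied
  → r_1 = 0.4762
beam 2: φ=-45°, α=120°
  dir = (cos 120°, sin 120°) = (-0.5000, 0.8660); from cell (1,7)
  next x-line at t=1.5000, next y-line at t=0.5312; Δt_x=2.0000, Δt_y=1.1547
    y: enter (1,8) at t=0.5312 ← occupied
  → r_2 = 0.5312
beam 3: φ=0°, α=165°
  dir = (cos 165°, sin 165°) = (-0.9659, 0.2588); from cell (1,7)
  next x-line at t=0.7765, next y-line at t=1.7773; Δt_x=1.0353, Δt_y=3.8637
    x: enter (0,7) at t=0.7765 ← occupied
  → r_3 = 0.7765
beam 4: φ=45°, α=210°
  dir = (cos 210°, sin 210°) = (-0.8660, -0.5000); from cell (1,7)
  next x-line at t=0.8660, next y-line at t=1.0800; Δt_x=1.1547, Δt_y=2.0000
    x: enter (0,7) at t=0.8660 ← occupied
  → r_4 = 0.8660
beam 5: φ=90°, α=255°
  dir = (cos 255°, sin 255°) = (-0.2588, -0.9659); from cell (1,7)
  next x-line at t=2.8978, next y-line at t=0.5590; Δt_x=3.8637, Δt_y=1.0353
    y: enter (1,6) at t=0.5590
    y: enter (1,5) at t=1.5943
    y: enter (1,4) at t=2.6296
    x: enter (0,4) at t=2.8978 ← occupied
  → r_5 = 2.8978

ranges = [0.4762, 0.5312, 0.7765, 0.8660, 2.8978]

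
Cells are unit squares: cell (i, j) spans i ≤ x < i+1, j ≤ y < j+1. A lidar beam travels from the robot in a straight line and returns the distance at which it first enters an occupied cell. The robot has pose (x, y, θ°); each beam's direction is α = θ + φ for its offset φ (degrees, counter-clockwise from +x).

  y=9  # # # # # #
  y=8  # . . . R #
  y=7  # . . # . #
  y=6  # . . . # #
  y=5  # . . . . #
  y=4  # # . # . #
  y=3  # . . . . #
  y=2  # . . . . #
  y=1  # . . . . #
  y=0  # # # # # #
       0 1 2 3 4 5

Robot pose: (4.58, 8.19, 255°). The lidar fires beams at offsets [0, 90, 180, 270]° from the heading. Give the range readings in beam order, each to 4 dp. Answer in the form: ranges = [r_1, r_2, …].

ranges = [1.2320, 0.4348, 0.8386, 3.1296]

beam 1: φ=0°, α=255°
  direction (-0.2588, -0.9659); cell (4,8); t to first gridline: x 2.2409, y 0.1967 (then +3.8637 / +1.0353)
    (4,7) via y @ 0.1967
    (4,6) via y @ 1.2320  # hit
  → r_1 = 1.2320
beam 2: φ=90°, α=345°
  direction (0.9659, -0.2588); cell (4,8); t to first gridline: x 0.4348, y 0.7341 (then +1.0353 / +3.8637)
    (5,8) via x @ 0.4348  # hit
  → r_2 = 0.4348
beam 3: φ=180°, α=75°
  direction (0.2588, 0.9659); cell (4,8); t to first gridline: x 1.6228, y 0.8386 (then +3.8637 / +1.0353)
    (4,9) via y @ 0.8386  # hit
  → r_3 = 0.8386
beam 4: φ=270°, α=165°
  direction (-0.9659, 0.2588); cell (4,8); t to first gridline: x 0.6005, y 3.1296 (then +1.0353 / +3.8637)
    (3,8) via x @ 0.6005
    (2,8) via x @ 1.6357
    (1,8) via x @ 2.6710
    (1,9) via y @ 3.1296  # hit
  → r_4 = 3.1296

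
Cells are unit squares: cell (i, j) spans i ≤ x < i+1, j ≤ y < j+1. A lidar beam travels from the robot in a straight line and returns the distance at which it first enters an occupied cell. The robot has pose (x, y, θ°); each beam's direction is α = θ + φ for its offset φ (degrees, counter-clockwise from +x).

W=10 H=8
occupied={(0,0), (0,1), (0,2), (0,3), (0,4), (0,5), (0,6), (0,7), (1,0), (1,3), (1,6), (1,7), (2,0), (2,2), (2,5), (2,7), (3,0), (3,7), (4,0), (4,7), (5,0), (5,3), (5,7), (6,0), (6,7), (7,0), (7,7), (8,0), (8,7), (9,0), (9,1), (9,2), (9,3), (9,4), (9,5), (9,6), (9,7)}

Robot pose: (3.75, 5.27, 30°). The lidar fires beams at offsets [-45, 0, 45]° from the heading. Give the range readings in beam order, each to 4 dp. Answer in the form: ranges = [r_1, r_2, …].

beam 1: φ=-45°, α=345°
  d=(0.9659,-0.2588)  start (3,5)  tX=0.2588 tY=1.0432  stride 1/|dx|=1.0353 1/|dy|=3.8637
    cross x-line → (4,5), t=0.2588
    cross y-line → (4,4), t=1.0432
    cross x-line → (5,4), t=1.2941
    cross x-line → (6,4), t=2.3294
    cross x-line → (7,4), t=3.3646
    cross x-line → (8,4), t=4.3999
    cross y-line → (8,3), t=4.9069
    cross x-line → (9,3), t=5.4352 (wall)
  → r_1 = 5.4352
beam 2: φ=0°, α=30°
  d=(0.8660,0.5000)  start (3,5)  tX=0.2887 tY=1.4600  stride 1/|dx|=1.1547 1/|dy|=2.0000
    cross x-line → (4,5), t=0.2887
    cross x-line → (5,5), t=1.4434
    cross y-line → (5,6), t=1.4600
    cross x-line → (6,6), t=2.5981
    cross y-line → (6,7), t=3.4600 (wall)
  → r_2 = 3.4600
beam 3: φ=45°, α=75°
  d=(0.2588,0.9659)  start (3,5)  tX=0.9659 tY=0.7558  stride 1/|dx|=3.8637 1/|dy|=1.0353
    cross y-line → (3,6), t=0.7558
    cross x-line → (4,6), t=0.9659
    cross y-line → (4,7), t=1.7910 (wall)
  → r_3 = 1.7910

ranges = [5.4352, 3.4600, 1.7910]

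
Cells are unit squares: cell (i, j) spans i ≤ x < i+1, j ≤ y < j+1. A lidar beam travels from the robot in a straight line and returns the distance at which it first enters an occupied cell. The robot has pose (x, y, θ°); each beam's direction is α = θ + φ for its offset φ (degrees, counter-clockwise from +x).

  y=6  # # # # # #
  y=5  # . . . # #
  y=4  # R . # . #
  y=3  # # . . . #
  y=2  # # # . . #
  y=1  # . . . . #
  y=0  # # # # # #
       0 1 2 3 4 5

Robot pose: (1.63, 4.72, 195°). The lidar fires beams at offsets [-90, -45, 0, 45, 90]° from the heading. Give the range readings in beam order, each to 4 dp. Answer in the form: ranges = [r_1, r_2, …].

ranges = [1.3252, 0.7275, 0.6522, 0.8314, 0.7454]

beam 1: φ=-90°, α=105°
  cosα=-0.2588 sinα=0.9659 | (1,4) | tMaxX 2.4341 tMaxY 0.2899 | tΔX 3.8637 tΔY 1.0353
    t=0.2899 [y] (1,5)
    t=1.3252 [y] (1,6) — stop
  → r_1 = 1.3252
beam 2: φ=-45°, α=150°
  cosα=-0.8660 sinα=0.5000 | (1,4) | tMaxX 0.7275 tMaxY 0.5600 | tΔX 1.1547 tΔY 2.0000
    t=0.5600 [y] (1,5)
    t=0.7275 [x] (0,5) — stop
  → r_2 = 0.7275
beam 3: φ=0°, α=195°
  cosα=-0.9659 sinα=-0.2588 | (1,4) | tMaxX 0.6522 tMaxY 2.7819 | tΔX 1.0353 tΔY 3.8637
    t=0.6522 [x] (0,4) — stop
  → r_3 = 0.6522
beam 4: φ=45°, α=240°
  cosα=-0.5000 sinα=-0.8660 | (1,4) | tMaxX 1.2600 tMaxY 0.8314 | tΔX 2.0000 tΔY 1.1547
    t=0.8314 [y] (1,3) — stop
  → r_4 = 0.8314
beam 5: φ=90°, α=285°
  cosα=0.2588 sinα=-0.9659 | (1,4) | tMaxX 1.4296 tMaxY 0.7454 | tΔX 3.8637 tΔY 1.0353
    t=0.7454 [y] (1,3) — stop
  → r_5 = 0.7454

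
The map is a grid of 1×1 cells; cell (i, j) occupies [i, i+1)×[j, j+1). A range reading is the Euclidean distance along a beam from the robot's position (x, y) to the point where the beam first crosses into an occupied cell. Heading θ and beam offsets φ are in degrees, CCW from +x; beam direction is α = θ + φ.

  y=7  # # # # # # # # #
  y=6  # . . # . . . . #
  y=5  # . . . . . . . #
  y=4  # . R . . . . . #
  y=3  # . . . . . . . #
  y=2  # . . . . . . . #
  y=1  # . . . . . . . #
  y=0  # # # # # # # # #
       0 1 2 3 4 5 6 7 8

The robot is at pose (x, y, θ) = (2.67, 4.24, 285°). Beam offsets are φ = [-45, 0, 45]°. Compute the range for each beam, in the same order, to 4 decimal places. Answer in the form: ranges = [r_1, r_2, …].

ranges = [3.3400, 3.3543, 6.1546]

beam 1: φ=-45°, α=240°
  d=(-0.5000,-0.8660)  start (2,4)  tX=1.3400 tY=0.2771  stride 1/|dx|=2.0000 1/|dy|=1.1547
    cross y-line → (2,3), t=0.2771
    cross x-line → (1,3), t=1.3400
    cross y-line → (1,2), t=1.4318
    cross y-line → (1,1), t=2.5865
    cross x-line → (0,1), t=3.3400 (wall)
  → r_1 = 3.3400
beam 2: φ=0°, α=285°
  d=(0.2588,-0.9659)  start (2,4)  tX=1.2750 tY=0.2485  stride 1/|dx|=3.8637 1/|dy|=1.0353
    cross y-line → (2,3), t=0.2485
    cross x-line → (3,3), t=1.2750
    cross y-line → (3,2), t=1.2837
    cross y-line → (3,1), t=2.3190
    cross y-line → (3,0), t=3.3543 (wall)
  → r_2 = 3.3543
beam 3: φ=45°, α=330°
  d=(0.8660,-0.5000)  start (2,4)  tX=0.3811 tY=0.4800  stride 1/|dx|=1.1547 1/|dy|=2.0000
    cross x-line → (3,4), t=0.3811
    cross y-line → (3,3), t=0.4800
    cross x-line → (4,3), t=1.5358
    cross y-line → (4,2), t=2.4800
    cross x-line → (5,2), t=2.6905
    cross x-line → (6,2), t=3.8452
    cross y-line → (6,1), t=4.4800
    cross x-line → (7,1), t=4.9999
    cross x-line → (8,1), t=6.1546 (wall)
  → r_3 = 6.1546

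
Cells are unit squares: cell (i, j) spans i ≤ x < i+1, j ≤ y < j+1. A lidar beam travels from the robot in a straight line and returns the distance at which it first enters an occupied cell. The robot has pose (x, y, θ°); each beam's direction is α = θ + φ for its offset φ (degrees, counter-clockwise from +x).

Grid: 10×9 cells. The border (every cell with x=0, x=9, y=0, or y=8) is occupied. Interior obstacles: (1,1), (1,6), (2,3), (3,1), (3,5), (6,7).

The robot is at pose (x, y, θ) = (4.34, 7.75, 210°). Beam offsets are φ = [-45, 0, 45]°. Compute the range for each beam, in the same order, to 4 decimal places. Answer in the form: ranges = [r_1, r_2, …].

ranges = [0.9659, 2.7020, 1.8117]

beam 1: φ=-45°, α=165°
  dir = (cos 165°, sin 165°) = (-0.9659, 0.2588); from cell (4,7)
  next x-line at t=0.3520, next y-line at t=0.9659; Δt_x=1.0353, Δt_y=3.8637
    x: enter (3,7) at t=0.3520
    y: enter (3,8) at t=0.9659 ← occupied
  → r_1 = 0.9659
beam 2: φ=0°, α=210°
  dir = (cos 210°, sin 210°) = (-0.8660, -0.5000); from cell (4,7)
  next x-line at t=0.3926, next y-line at t=1.5000; Δt_x=1.1547, Δt_y=2.0000
    x: enter (3,7) at t=0.3926
    y: enter (3,6) at t=1.5000
    x: enter (2,6) at t=1.5473
    x: enter (1,6) at t=2.7020 ← occupied
  → r_2 = 2.7020
beam 3: φ=45°, α=255°
  dir = (cos 255°, sin 255°) = (-0.2588, -0.9659); from cell (4,7)
  next x-line at t=1.3137, next y-line at t=0.7765; Δt_x=3.8637, Δt_y=1.0353
    y: enter (4,6) at t=0.7765
    x: enter (3,6) at t=1.3137
    y: enter (3,5) at t=1.8117 ← occupied
  → r_3 = 1.8117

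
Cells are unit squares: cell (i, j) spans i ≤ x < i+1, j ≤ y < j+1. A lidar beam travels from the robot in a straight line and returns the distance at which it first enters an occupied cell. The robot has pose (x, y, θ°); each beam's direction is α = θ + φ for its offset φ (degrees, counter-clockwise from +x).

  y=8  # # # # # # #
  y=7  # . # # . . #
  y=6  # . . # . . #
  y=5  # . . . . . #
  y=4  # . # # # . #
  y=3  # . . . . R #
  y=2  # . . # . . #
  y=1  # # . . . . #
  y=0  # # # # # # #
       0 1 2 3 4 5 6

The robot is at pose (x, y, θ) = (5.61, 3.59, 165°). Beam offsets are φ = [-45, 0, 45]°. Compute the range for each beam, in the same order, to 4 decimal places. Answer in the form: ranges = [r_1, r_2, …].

beam 1: φ=-45°, α=120°
  d=(-0.5000,0.8660)  start (5,3)  tX=1.2200 tY=0.4734  stride 1/|dx|=2.0000 1/|dy|=1.1547
    cross y-line → (5,4), t=0.4734
    cross x-line → (4,4), t=1.2200 (wall)
  → r_1 = 1.2200
beam 2: φ=0°, α=165°
  d=(-0.9659,0.2588)  start (5,3)  tX=0.6315 tY=1.5841  stride 1/|dx|=1.0353 1/|dy|=3.8637
    cross x-line → (4,3), t=0.6315
    cross y-line → (4,4), t=1.5841 (wall)
  → r_2 = 1.5841
beam 3: φ=45°, α=210°
  d=(-0.8660,-0.5000)  start (5,3)  tX=0.7044 tY=1.1800  stride 1/|dx|=1.1547 1/|dy|=2.0000
    cross x-line → (4,3), t=0.7044
    cross y-line → (4,2), t=1.1800
    cross x-line → (3,2), t=1.8591 (wall)
  → r_3 = 1.8591

ranges = [1.2200, 1.5841, 1.8591]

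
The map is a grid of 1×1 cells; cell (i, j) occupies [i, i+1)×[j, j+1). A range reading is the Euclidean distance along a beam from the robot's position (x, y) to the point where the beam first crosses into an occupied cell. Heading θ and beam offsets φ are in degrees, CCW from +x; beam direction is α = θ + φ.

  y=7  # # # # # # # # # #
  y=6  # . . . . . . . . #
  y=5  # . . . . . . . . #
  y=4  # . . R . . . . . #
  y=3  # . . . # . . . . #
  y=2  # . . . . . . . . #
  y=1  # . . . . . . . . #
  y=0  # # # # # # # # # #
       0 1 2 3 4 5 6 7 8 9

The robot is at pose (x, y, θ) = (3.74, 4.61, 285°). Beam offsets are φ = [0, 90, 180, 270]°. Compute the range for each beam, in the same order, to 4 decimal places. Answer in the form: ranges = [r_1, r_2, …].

beam 1: φ=0°, α=285°
  direction (0.2588, -0.9659); cell (3,4); t to first gridline: x 1.0046, y 0.6315 (then +3.8637 / +1.0353)
    (3,3) via y @ 0.6315
    (4,3) via x @ 1.0046  # hit
  → r_1 = 1.0046
beam 2: φ=90°, α=15°
  direction (0.9659, 0.2588); cell (3,4); t to first gridline: x 0.2692, y 1.5068 (then +1.0353 / +3.8637)
    (4,4) via x @ 0.2692
    (5,4) via x @ 1.3044
    (5,5) via y @ 1.5068
    (6,5) via x @ 2.3397
    (7,5) via x @ 3.3750
    (8,5) via x @ 4.4103
    (8,6) via y @ 5.3705
    (9,6) via x @ 5.4456  # hit
  → r_2 = 5.4456
beam 3: φ=180°, α=105°
  direction (-0.2588, 0.9659); cell (3,4); t to first gridline: x 2.8591, y 0.4038 (then +3.8637 / +1.0353)
    (3,5) via y @ 0.4038
    (3,6) via y @ 1.4390
    (3,7) via y @ 2.4743  # hit
  → r_3 = 2.4743
beam 4: φ=270°, α=195°
  direction (-0.9659, -0.2588); cell (3,4); t to first gridline: x 0.7661, y 2.3569 (then +1.0353 / +3.8637)
    (2,4) via x @ 0.7661
    (1,4) via x @ 1.8014
    (1,3) via y @ 2.3569
    (0,3) via x @ 2.8367  # hit
  → r_4 = 2.8367

ranges = [1.0046, 5.4456, 2.4743, 2.8367]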